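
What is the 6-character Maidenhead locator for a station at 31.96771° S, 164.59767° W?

AF78qa

Shift to the Maidenhead origin (180°W, 90°S): lon 15.4023, lat 58.0323.
Field (20°×10°, letters A–R): 15.4023/20 → 0 → A, 58.0323/10 → 5 → F; chars AF.
Square (2°×1°, digits 0–9): 15.4023/2 → 7, 8.0323/1 → 8; chars 78.
Subsquare (5′×2.5′, letters a–x): 1.4023/0.0833333 → 16 → q, 0.0323/0.0416667 → 0 → a; chars qa.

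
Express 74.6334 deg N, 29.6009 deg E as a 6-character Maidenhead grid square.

KQ44tp

Offset from 180°W / 90°S: lon 209.6009°, lat 164.6334°.
Field: 209.6009/20 → 10 → K, 164.6334/10 → 16 → Q; chars KQ.
Square: 9.6009/2 → 4, 4.6334/1 → 4; chars 44.
Subsquare: 1.6009/0.0833333 → 19 → t, 0.6334/0.0416667 → 15 → p; chars tp.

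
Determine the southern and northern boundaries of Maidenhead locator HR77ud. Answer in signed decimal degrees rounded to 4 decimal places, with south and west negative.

Field H=7, R=17: +7·20° lon, +17·10° lat → SW at lon -40°, lat 80°.
Square 7, 7: +7·2° lon, +7·1° lat → SW at lon -26°, lat 87°.
Subsquare u=20, d=3: +20·0.0833333° lon, +3·0.0416667° lat → SW at lon -24.3333°, lat 87.125°.
Cell spans 0.0833333° lon × 0.0416667° lat.
south 87.1250, north 87.1667.

87.1250, 87.1667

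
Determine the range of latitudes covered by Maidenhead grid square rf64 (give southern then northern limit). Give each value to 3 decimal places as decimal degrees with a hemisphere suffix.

Field R=17, F=5: +17·20° lon, +5·10° lat → SW at lon 160°, lat -40°.
Square 6, 4: +6·2° lon, +4·1° lat → SW at lon 172°, lat -36°.
Cell spans 2° lon × 1° lat.
south 36.000° S, north 35.000° S.

36.000° S, 35.000° S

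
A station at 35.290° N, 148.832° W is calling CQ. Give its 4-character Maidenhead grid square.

Shift to the Maidenhead origin (180°W, 90°S): lon 31.17, lat 125.29.
Field (20°×10°, letters A–R): lon ⌊31.17/20⌋ = 1 → B; lat ⌊125.29/10⌋ = 12 → M.
Square (2°×1°, digits 0–9): lon ⌊11.17/2⌋ = 5; lat ⌊5.29/1⌋ = 5.

BM55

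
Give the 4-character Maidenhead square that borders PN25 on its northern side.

Latitude square 5; +1 → 6.
The longitude characters are unchanged.

PN26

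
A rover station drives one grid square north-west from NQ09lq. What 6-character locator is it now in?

Longitude subsquare l = 11; −1 → 10 = k.
Latitude subsquare q = 16; +1 → 17 = r.

NQ09kr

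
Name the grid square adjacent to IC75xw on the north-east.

Longitude subsquare x = 23; +1 → 24, wraps to 0 = a, carry into square.
Longitude square 7; +1 → 8.
Latitude subsquare w = 22; +1 → 23 = x.

IC85ax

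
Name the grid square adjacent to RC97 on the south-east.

Longitude square 9; +1 → 10, wraps to 0, carry into field.
Longitude field R = 17; +1 → 18, wraps to 0 = A, wrapping around the antimeridian.
Latitude square 7; −1 → 6.

AC06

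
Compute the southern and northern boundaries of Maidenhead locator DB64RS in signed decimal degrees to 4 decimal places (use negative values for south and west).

Field D=3, B=1: +3·20° lon, +1·10° lat → SW at lon -120°, lat -80°.
Square 6, 4: +6·2° lon, +4·1° lat → SW at lon -108°, lat -76°.
Subsquare r=17, s=18: +17·0.0833333° lon, +18·0.0416667° lat → SW at lon -106.583°, lat -75.25°.
Cell spans 0.0833333° lon × 0.0416667° lat.
south -75.2500, north -75.2083.

-75.2500, -75.2083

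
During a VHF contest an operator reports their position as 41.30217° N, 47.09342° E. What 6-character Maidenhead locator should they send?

LN31nh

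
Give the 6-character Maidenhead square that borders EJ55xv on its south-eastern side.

Longitude subsquare x = 23; +1 → 24, wraps to 0 = a, carry into square.
Longitude square 5; +1 → 6.
Latitude subsquare v = 21; −1 → 20 = u.

EJ65au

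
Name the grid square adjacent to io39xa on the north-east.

IO49ab

Longitude subsquare x = 23; +1 → 24, wraps to 0 = a, carry into square.
Longitude square 3; +1 → 4.
Latitude subsquare a = 0; +1 → 1 = b.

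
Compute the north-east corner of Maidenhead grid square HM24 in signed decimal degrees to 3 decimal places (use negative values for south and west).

35.000, -34.000

Field H=7, M=12: +7·20° lon, +12·10° lat → SW at lon -40°, lat 30°.
Square 2, 4: +2·2° lon, +4·1° lat → SW at lon -36°, lat 34°.
Cell spans 2° lon × 1° lat. NE corner is SW corner plus one full cell.
latitude 35.000, longitude -34.000.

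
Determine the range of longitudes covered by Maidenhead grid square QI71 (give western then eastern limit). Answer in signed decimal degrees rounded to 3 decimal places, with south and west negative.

Field Q=16, I=8: +16·20° lon, +8·10° lat → SW at lon 140°, lat -10°.
Square 7, 1: +7·2° lon, +1·1° lat → SW at lon 154°, lat -9°.
Cell spans 2° lon × 1° lat.
west 154.000, east 156.000.

154.000, 156.000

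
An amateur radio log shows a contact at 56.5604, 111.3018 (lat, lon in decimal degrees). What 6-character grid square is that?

OO56pn

Offset from 180°W / 90°S: lon 291.3018°, lat 146.5604°.
Field: 291.3018/20 → 14 → O, 146.5604/10 → 14 → O; chars OO.
Square: 11.3018/2 → 5, 6.5604/1 → 6; chars 56.
Subsquare: 1.3018/0.0833333 → 15 → p, 0.5604/0.0416667 → 13 → n; chars pn.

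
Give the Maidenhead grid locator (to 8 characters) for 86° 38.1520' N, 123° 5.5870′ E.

PR16np12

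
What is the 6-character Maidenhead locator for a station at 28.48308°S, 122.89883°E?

Add 180° to longitude and 90° to latitude: 302.8988, 61.5169.
Field: 302.8988/20 → 15 → P, 61.5169/10 → 6 → G; chars PG.
Square: 2.8988/2 → 1, 1.5169/1 → 1; chars 11.
Subsquare: 0.8988/0.0833333 → 10 → k, 0.5169/0.0416667 → 12 → m; chars km.

PG11km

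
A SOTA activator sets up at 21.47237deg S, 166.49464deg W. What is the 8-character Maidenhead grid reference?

Shift to the Maidenhead origin (180°W, 90°S): lon 13.50536, lat 68.52763.
Field: 13.50536/20 → 0 → A, 68.52763/10 → 6 → G; chars AG.
Square: 13.50536/2 → 6, 8.52763/1 → 8; chars 68.
Subsquare: 1.50536/0.0833333 → 18 → s, 0.52763/0.0416667 → 12 → m; chars sm.
Extended square: 0.00536/0.00833333 → 0, 0.02763/0.00416667 → 6; chars 06.

AG68sm06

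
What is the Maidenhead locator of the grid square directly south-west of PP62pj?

Longitude subsquare p = 15; −1 → 14 = o.
Latitude subsquare j = 9; −1 → 8 = i.

PP62oi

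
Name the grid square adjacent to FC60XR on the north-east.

FC70as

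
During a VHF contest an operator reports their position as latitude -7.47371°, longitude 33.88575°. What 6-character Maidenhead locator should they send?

Add 180° to longitude and 90° to latitude: 213.8858, 82.5263.
Field (20°×10°, letters A–R): 213.8858/20 → 10 → K, 82.5263/10 → 8 → I; chars KI.
Square (2°×1°, digits 0–9): 13.8858/2 → 6, 2.5263/1 → 2; chars 62.
Subsquare (5′×2.5′, letters a–x): 1.8858/0.0833333 → 22 → w, 0.5263/0.0416667 → 12 → m; chars wm.

KI62wm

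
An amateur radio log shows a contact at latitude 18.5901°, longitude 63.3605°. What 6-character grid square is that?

Shift to the Maidenhead origin (180°W, 90°S): lon 243.3605, lat 108.5901.
Field (20°×10°, letters A–R): 243.3605/20 → 12 → M, 108.5901/10 → 10 → K; chars MK.
Square (2°×1°, digits 0–9): 3.3605/2 → 1, 8.5901/1 → 8; chars 18.
Subsquare (5′×2.5′, letters a–x): 1.3605/0.0833333 → 16 → q, 0.5901/0.0416667 → 14 → o; chars qo.

MK18qo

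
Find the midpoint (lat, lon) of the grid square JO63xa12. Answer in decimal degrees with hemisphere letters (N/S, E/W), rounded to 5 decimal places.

53.01042° N, 13.92917° E

Field J=9, O=14: +9·20° lon, +14·10° lat → SW at lon 0°, lat 50°.
Square 6, 3: +6·2° lon, +3·1° lat → SW at lon 12°, lat 53°.
Subsquare x=23, a=0: +23·0.0833333° lon, +0·0.0416667° lat → SW at lon 13.9167°, lat 53°.
Extended square 1, 2: +1·0.00833333° lon, +2·0.00416667° lat → SW at lon 13.925°, lat 53.0083°.
Cell spans 0.00833333° lon × 0.00416667° lat. Centre is SW corner plus half of each.
latitude 53.01042° N, longitude 13.92917° E.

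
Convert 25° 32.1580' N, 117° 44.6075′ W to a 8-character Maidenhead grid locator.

DL15dm08

Shift to the Maidenhead origin (180°W, 90°S): lon 62.25654, lat 115.53597.
Field (20°×10°, letters A–R): 62.25654/20 → 3 → D, 115.53597/10 → 11 → L; chars DL.
Square (2°×1°, digits 0–9): 2.25654/2 → 1, 5.53597/1 → 5; chars 15.
Subsquare (5′×2.5′, letters a–x): 0.25654/0.0833333 → 3 → d, 0.53597/0.0416667 → 12 → m; chars dm.
Extended square (30″×15″, digits 0–9): 0.00654/0.00833333 → 0, 0.03597/0.00416667 → 8; chars 08.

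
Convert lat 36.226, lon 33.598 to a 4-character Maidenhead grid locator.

KM66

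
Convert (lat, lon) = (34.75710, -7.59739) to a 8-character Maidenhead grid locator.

IM64es81

Add 180° to longitude and 90° to latitude: 172.40261, 124.75710.
Field (20°×10°, letters A–R): lon ⌊172.40261/20⌋ = 8 → I; lat ⌊124.75710/10⌋ = 12 → M.
Square (2°×1°, digits 0–9): lon ⌊12.40261/2⌋ = 6; lat ⌊4.75710/1⌋ = 4.
Subsquare (5′×2.5′, letters a–x): lon ⌊0.40261/0.0833333⌋ = 4 → e; lat ⌊0.75710/0.0416667⌋ = 18 → s.
Extended square (30″×15″, digits 0–9): lon ⌊0.06928/0.00833333⌋ = 8; lat ⌊0.00710/0.00416667⌋ = 1.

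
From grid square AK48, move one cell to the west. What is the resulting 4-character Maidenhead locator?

Longitude square 4; −1 → 3.
The latitude characters are unchanged.

AK38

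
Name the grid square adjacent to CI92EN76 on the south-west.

CI92en65

Longitude extended square 7; −1 → 6.
Latitude extended square 6; −1 → 5.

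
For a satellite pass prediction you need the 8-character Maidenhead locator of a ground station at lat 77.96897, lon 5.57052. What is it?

JQ27sx82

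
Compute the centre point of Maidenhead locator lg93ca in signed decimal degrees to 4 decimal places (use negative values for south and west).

-26.9792, 58.2083

Field L=11, G=6: +11·20° lon, +6·10° lat → SW at lon 40°, lat -30°.
Square 9, 3: +9·2° lon, +3·1° lat → SW at lon 58°, lat -27°.
Subsquare c=2, a=0: +2·0.0833333° lon, +0·0.0416667° lat → SW at lon 58.1667°, lat -27°.
Cell spans 0.0833333° lon × 0.0416667° lat. Centre is SW corner plus half of each.
latitude -26.9792, longitude 58.2083.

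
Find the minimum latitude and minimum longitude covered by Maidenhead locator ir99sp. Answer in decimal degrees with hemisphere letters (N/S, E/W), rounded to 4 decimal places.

Field I=8, R=17: +8·20° lon, +17·10° lat → SW at lon -20°, lat 80°.
Square 9, 9: +9·2° lon, +9·1° lat → SW at lon -2°, lat 89°.
Subsquare s=18, p=15: +18·0.0833333° lon, +15·0.0416667° lat → SW at lon -0.5°, lat 89.625°.
latitude 89.6250° N, longitude 0.5000° W.

89.6250° N, 0.5000° W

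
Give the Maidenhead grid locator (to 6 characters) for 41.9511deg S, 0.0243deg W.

Shift to the Maidenhead origin (180°W, 90°S): lon 179.9757, lat 48.0489.
Field: lon ⌊179.9757/20⌋ = 8 → I; lat ⌊48.0489/10⌋ = 4 → E.
Square: lon ⌊19.9757/2⌋ = 9; lat ⌊8.0489/1⌋ = 8.
Subsquare: lon ⌊1.9757/0.0833333⌋ = 23 → x; lat ⌊0.0489/0.0416667⌋ = 1 → b.

IE98xb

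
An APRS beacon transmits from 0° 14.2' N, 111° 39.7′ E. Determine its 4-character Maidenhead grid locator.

OJ50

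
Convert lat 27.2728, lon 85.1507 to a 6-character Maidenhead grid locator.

NL27ng

Offset from 180°W / 90°S: lon 265.1507°, lat 117.2728°.
Field: 265.1507/20 → 13 → N, 117.2728/10 → 11 → L; chars NL.
Square: 5.1507/2 → 2, 7.2728/1 → 7; chars 27.
Subsquare: 1.1507/0.0833333 → 13 → n, 0.2728/0.0416667 → 6 → g; chars ng.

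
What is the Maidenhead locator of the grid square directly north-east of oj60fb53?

Longitude extended square 5; +1 → 6.
Latitude extended square 3; +1 → 4.

OJ60fb64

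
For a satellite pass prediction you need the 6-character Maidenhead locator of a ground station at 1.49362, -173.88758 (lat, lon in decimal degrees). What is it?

Add 180° to longitude and 90° to latitude: 6.1124, 91.4936.
Field (20°×10°, letters A–R): lon ⌊6.1124/20⌋ = 0 → A; lat ⌊91.4936/10⌋ = 9 → J.
Square (2°×1°, digits 0–9): lon ⌊6.1124/2⌋ = 3; lat ⌊1.4936/1⌋ = 1.
Subsquare (5′×2.5′, letters a–x): lon ⌊0.1124/0.0833333⌋ = 1 → b; lat ⌊0.4936/0.0416667⌋ = 11 → l.

AJ31bl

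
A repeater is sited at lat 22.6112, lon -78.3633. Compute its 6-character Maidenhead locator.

FL02to

Add 180° to longitude and 90° to latitude: 101.6367, 112.6112.
Field: 101.6367/20 → 5 → F, 112.6112/10 → 11 → L; chars FL.
Square: 1.6367/2 → 0, 2.6112/1 → 2; chars 02.
Subsquare: 1.6367/0.0833333 → 19 → t, 0.6112/0.0416667 → 14 → o; chars to.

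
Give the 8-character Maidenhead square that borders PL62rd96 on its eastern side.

PL62sd06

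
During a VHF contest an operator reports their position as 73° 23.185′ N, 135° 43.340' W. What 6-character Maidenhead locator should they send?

CQ23dj

Offset from 180°W / 90°S: lon 44.2777°, lat 163.3864°.
Field (20°×10°, letters A–R): lon ⌊44.2777/20⌋ = 2 → C; lat ⌊163.3864/10⌋ = 16 → Q.
Square (2°×1°, digits 0–9): lon ⌊4.2777/2⌋ = 2; lat ⌊3.3864/1⌋ = 3.
Subsquare (5′×2.5′, letters a–x): lon ⌊0.2777/0.0833333⌋ = 3 → d; lat ⌊0.3864/0.0416667⌋ = 9 → j.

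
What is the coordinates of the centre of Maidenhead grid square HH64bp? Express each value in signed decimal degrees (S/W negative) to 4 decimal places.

-15.3542, -27.8750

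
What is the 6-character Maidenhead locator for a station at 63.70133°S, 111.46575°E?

OC56rh

Add 180° to longitude and 90° to latitude: 291.4658, 26.2987.
Field: lon ⌊291.4658/20⌋ = 14 → O; lat ⌊26.2987/10⌋ = 2 → C.
Square: lon ⌊11.4658/2⌋ = 5; lat ⌊6.2987/1⌋ = 6.
Subsquare: lon ⌊1.4658/0.0833333⌋ = 17 → r; lat ⌊0.2987/0.0416667⌋ = 7 → h.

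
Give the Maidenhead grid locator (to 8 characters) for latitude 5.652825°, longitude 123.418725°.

PJ15rp06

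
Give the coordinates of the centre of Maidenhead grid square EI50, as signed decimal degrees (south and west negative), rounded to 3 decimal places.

-9.500, -89.000

Field E=4, I=8: +4·20° lon, +8·10° lat → SW at lon -100°, lat -10°.
Square 5, 0: +5·2° lon, +0·1° lat → SW at lon -90°, lat -10°.
Cell spans 2° lon × 1° lat. Centre is SW corner plus half of each.
latitude -9.500, longitude -89.000.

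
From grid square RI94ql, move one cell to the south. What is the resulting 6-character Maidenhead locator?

RI94qk

Latitude subsquare l = 11; −1 → 10 = k.
The longitude characters are unchanged.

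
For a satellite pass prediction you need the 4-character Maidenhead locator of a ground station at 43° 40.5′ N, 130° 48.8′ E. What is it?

PN53

Offset from 180°W / 90°S: lon 310.81°, lat 133.68°.
Field: lon ⌊310.81/20⌋ = 15 → P; lat ⌊133.68/10⌋ = 13 → N.
Square: lon ⌊10.81/2⌋ = 5; lat ⌊3.68/1⌋ = 3.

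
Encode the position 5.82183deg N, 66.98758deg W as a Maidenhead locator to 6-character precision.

FJ65mt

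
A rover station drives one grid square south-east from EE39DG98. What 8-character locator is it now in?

EE39eg07

Longitude extended square 9; +1 → 10, wraps to 0, carry into subsquare.
Longitude subsquare d = 3; +1 → 4 = e.
Latitude extended square 8; −1 → 7.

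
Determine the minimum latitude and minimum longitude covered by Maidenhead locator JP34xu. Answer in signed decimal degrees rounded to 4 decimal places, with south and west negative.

Field J=9, P=15: +9·20° lon, +15·10° lat → SW at lon 0°, lat 60°.
Square 3, 4: +3·2° lon, +4·1° lat → SW at lon 6°, lat 64°.
Subsquare x=23, u=20: +23·0.0833333° lon, +20·0.0416667° lat → SW at lon 7.91667°, lat 64.8333°.
latitude 64.8333, longitude 7.9167.

64.8333, 7.9167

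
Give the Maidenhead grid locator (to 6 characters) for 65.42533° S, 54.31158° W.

GC24un

Shift to the Maidenhead origin (180°W, 90°S): lon 125.6884, lat 24.5747.
Field: lon ⌊125.6884/20⌋ = 6 → G; lat ⌊24.5747/10⌋ = 2 → C.
Square: lon ⌊5.6884/2⌋ = 2; lat ⌊4.5747/1⌋ = 4.
Subsquare: lon ⌊1.6884/0.0833333⌋ = 20 → u; lat ⌊0.5747/0.0416667⌋ = 13 → n.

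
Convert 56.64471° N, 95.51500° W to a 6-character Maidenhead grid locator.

Shift to the Maidenhead origin (180°W, 90°S): lon 84.4850, lat 146.6447.
Field: lon ⌊84.4850/20⌋ = 4 → E; lat ⌊146.6447/10⌋ = 14 → O.
Square: lon ⌊4.4850/2⌋ = 2; lat ⌊6.6447/1⌋ = 6.
Subsquare: lon ⌊0.4850/0.0833333⌋ = 5 → f; lat ⌊0.6447/0.0416667⌋ = 15 → p.

EO26fp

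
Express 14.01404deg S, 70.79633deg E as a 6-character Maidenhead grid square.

MH55jx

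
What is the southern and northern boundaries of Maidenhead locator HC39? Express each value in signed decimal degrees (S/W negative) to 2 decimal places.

-61.00, -60.00

Field H=7, C=2: +7·20° lon, +2·10° lat → SW at lon -40°, lat -70°.
Square 3, 9: +3·2° lon, +9·1° lat → SW at lon -34°, lat -61°.
Cell spans 2° lon × 1° lat.
south -61.00, north -60.00.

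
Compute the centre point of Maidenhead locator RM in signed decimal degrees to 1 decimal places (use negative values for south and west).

35.0, 170.0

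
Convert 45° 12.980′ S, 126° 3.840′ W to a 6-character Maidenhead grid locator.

Add 180° to longitude and 90° to latitude: 53.9360, 44.7837.
Field (20°×10°, letters A–R): 53.9360/20 → 2 → C, 44.7837/10 → 4 → E; chars CE.
Square (2°×1°, digits 0–9): 13.9360/2 → 6, 4.7837/1 → 4; chars 64.
Subsquare (5′×2.5′, letters a–x): 1.9360/0.0833333 → 23 → x, 0.7837/0.0416667 → 18 → s; chars xs.

CE64xs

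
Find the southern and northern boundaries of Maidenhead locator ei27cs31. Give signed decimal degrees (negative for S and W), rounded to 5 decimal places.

-2.24583, -2.24167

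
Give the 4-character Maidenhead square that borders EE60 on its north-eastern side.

Longitude square 6; +1 → 7.
Latitude square 0; +1 → 1.

EE71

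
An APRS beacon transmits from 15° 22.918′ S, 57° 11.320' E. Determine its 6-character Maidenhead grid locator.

LH84oo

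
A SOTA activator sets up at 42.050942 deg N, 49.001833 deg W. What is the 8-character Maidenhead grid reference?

GN52lb92

Shift to the Maidenhead origin (180°W, 90°S): lon 130.99817, lat 132.05094.
Field (20°×10°, letters A–R): lon ⌊130.99817/20⌋ = 6 → G; lat ⌊132.05094/10⌋ = 13 → N.
Square (2°×1°, digits 0–9): lon ⌊10.99817/2⌋ = 5; lat ⌊2.05094/1⌋ = 2.
Subsquare (5′×2.5′, letters a–x): lon ⌊0.99817/0.0833333⌋ = 11 → l; lat ⌊0.05094/0.0416667⌋ = 1 → b.
Extended square (30″×15″, digits 0–9): lon ⌊0.08150/0.00833333⌋ = 9; lat ⌊0.00928/0.00416667⌋ = 2.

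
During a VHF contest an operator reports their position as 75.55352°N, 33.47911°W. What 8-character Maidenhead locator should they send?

HQ35gn22

Shift to the Maidenhead origin (180°W, 90°S): lon 146.52089, lat 165.55352.
Field: lon ⌊146.52089/20⌋ = 7 → H; lat ⌊165.55352/10⌋ = 16 → Q.
Square: lon ⌊6.52089/2⌋ = 3; lat ⌊5.55352/1⌋ = 5.
Subsquare: lon ⌊0.52089/0.0833333⌋ = 6 → g; lat ⌊0.55352/0.0416667⌋ = 13 → n.
Extended square: lon ⌊0.02089/0.00833333⌋ = 2; lat ⌊0.01185/0.00416667⌋ = 2.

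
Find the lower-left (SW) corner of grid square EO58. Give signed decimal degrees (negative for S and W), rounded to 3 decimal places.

58.000, -90.000

Field E=4, O=14: +4·20° lon, +14·10° lat → SW at lon -100°, lat 50°.
Square 5, 8: +5·2° lon, +8·1° lat → SW at lon -90°, lat 58°.
latitude 58.000, longitude -90.000.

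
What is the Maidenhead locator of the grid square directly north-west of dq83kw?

DQ83jx

Longitude subsquare k = 10; −1 → 9 = j.
Latitude subsquare w = 22; +1 → 23 = x.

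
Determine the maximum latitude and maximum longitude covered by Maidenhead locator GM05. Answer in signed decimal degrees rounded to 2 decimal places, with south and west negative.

Field G=6, M=12: +6·20° lon, +12·10° lat → SW at lon -60°, lat 30°.
Square 0, 5: +0·2° lon, +5·1° lat → SW at lon -60°, lat 35°.
Cell spans 2° lon × 1° lat. NE corner is SW corner plus one full cell.
latitude 36.00, longitude -58.00.

36.00, -58.00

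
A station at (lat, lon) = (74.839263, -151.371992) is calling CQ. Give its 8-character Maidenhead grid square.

Offset from 180°W / 90°S: lon 28.62801°, lat 164.83926°.
Field: lon ⌊28.62801/20⌋ = 1 → B; lat ⌊164.83926/10⌋ = 16 → Q.
Square: lon ⌊8.62801/2⌋ = 4; lat ⌊4.83926/1⌋ = 4.
Subsquare: lon ⌊0.62801/0.0833333⌋ = 7 → h; lat ⌊0.83926/0.0416667⌋ = 20 → u.
Extended square: lon ⌊0.04467/0.00833333⌋ = 5; lat ⌊0.00593/0.00416667⌋ = 1.

BQ44hu51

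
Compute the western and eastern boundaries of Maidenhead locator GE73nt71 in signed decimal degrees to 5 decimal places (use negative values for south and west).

-44.85833, -44.85000

Field G=6, E=4: +6·20° lon, +4·10° lat → SW at lon -60°, lat -50°.
Square 7, 3: +7·2° lon, +3·1° lat → SW at lon -46°, lat -47°.
Subsquare n=13, t=19: +13·0.0833333° lon, +19·0.0416667° lat → SW at lon -44.9167°, lat -46.2083°.
Extended square 7, 1: +7·0.00833333° lon, +1·0.00416667° lat → SW at lon -44.8583°, lat -46.2042°.
Cell spans 0.00833333° lon × 0.00416667° lat.
west -44.85833, east -44.85000.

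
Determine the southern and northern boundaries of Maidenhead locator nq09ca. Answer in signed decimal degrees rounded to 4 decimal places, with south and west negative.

79.0000, 79.0417

Field N=13, Q=16: +13·20° lon, +16·10° lat → SW at lon 80°, lat 70°.
Square 0, 9: +0·2° lon, +9·1° lat → SW at lon 80°, lat 79°.
Subsquare c=2, a=0: +2·0.0833333° lon, +0·0.0416667° lat → SW at lon 80.1667°, lat 79°.
Cell spans 0.0833333° lon × 0.0416667° lat.
south 79.0000, north 79.0417.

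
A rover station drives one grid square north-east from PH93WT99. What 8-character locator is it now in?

PH93xu00

Longitude extended square 9; +1 → 10, wraps to 0, carry into subsquare.
Longitude subsquare w = 22; +1 → 23 = x.
Latitude extended square 9; +1 → 10, wraps to 0, carry into subsquare.
Latitude subsquare t = 19; +1 → 20 = u.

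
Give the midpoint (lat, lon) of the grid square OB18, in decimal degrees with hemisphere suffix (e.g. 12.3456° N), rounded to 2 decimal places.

Field O=14, B=1: +14·20° lon, +1·10° lat → SW at lon 100°, lat -80°.
Square 1, 8: +1·2° lon, +8·1° lat → SW at lon 102°, lat -72°.
Cell spans 2° lon × 1° lat. Centre is SW corner plus half of each.
latitude 71.50° S, longitude 103.00° E.

71.50° S, 103.00° E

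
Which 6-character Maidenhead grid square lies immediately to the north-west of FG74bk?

Longitude subsquare b = 1; −1 → 0 = a.
Latitude subsquare k = 10; +1 → 11 = l.

FG74al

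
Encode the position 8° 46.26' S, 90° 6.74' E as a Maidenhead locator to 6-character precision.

Shift to the Maidenhead origin (180°W, 90°S): lon 270.1123, lat 81.2290.
Field: lon ⌊270.1123/20⌋ = 13 → N; lat ⌊81.2290/10⌋ = 8 → I.
Square: lon ⌊10.1123/2⌋ = 5; lat ⌊1.2290/1⌋ = 1.
Subsquare: lon ⌊0.1123/0.0833333⌋ = 1 → b; lat ⌊0.2290/0.0416667⌋ = 5 → f.

NI51bf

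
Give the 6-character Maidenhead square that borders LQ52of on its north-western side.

LQ52ng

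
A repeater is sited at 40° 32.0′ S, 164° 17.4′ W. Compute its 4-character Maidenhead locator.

Add 180° to longitude and 90° to latitude: 15.71, 49.47.
Field (20°×10°, letters A–R): 15.71/20 → 0 → A, 49.47/10 → 4 → E; chars AE.
Square (2°×1°, digits 0–9): 15.71/2 → 7, 9.47/1 → 9; chars 79.

AE79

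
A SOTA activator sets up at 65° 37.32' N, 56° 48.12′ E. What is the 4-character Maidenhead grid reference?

LP85

Add 180° to longitude and 90° to latitude: 236.80, 155.62.
Field (20°×10°, letters A–R): lon ⌊236.80/20⌋ = 11 → L; lat ⌊155.62/10⌋ = 15 → P.
Square (2°×1°, digits 0–9): lon ⌊16.80/2⌋ = 8; lat ⌊5.62/1⌋ = 5.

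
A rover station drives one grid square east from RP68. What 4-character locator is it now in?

RP78

Longitude square 6; +1 → 7.
The latitude characters are unchanged.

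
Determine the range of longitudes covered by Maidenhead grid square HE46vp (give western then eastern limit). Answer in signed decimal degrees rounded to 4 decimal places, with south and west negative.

-30.2500, -30.1667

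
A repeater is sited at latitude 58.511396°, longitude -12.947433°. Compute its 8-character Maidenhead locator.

Add 180° to longitude and 90° to latitude: 167.05257, 148.51140.
Field (20°×10°, letters A–R): lon ⌊167.05257/20⌋ = 8 → I; lat ⌊148.51140/10⌋ = 14 → O.
Square (2°×1°, digits 0–9): lon ⌊7.05257/2⌋ = 3; lat ⌊8.51140/1⌋ = 8.
Subsquare (5′×2.5′, letters a–x): lon ⌊1.05257/0.0833333⌋ = 12 → m; lat ⌊0.51140/0.0416667⌋ = 12 → m.
Extended square (30″×15″, digits 0–9): lon ⌊0.05257/0.00833333⌋ = 6; lat ⌊0.01140/0.00416667⌋ = 2.

IO38mm62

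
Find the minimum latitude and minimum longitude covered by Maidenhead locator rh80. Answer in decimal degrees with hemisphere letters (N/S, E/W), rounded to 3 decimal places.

20.000° S, 176.000° E

Field R=17, H=7: +17·20° lon, +7·10° lat → SW at lon 160°, lat -20°.
Square 8, 0: +8·2° lon, +0·1° lat → SW at lon 176°, lat -20°.
latitude 20.000° S, longitude 176.000° E.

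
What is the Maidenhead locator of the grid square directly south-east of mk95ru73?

Longitude extended square 7; +1 → 8.
Latitude extended square 3; −1 → 2.

MK95ru82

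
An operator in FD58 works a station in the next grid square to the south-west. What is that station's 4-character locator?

Longitude square 5; −1 → 4.
Latitude square 8; −1 → 7.

FD47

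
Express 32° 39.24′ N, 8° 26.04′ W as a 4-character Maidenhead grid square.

IM52

Offset from 180°W / 90°S: lon 171.57°, lat 122.65°.
Field (20°×10°, letters A–R): lon ⌊171.57/20⌋ = 8 → I; lat ⌊122.65/10⌋ = 12 → M.
Square (2°×1°, digits 0–9): lon ⌊11.57/2⌋ = 5; lat ⌊2.65/1⌋ = 2.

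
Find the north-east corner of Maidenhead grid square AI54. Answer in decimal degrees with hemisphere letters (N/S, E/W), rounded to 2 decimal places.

Field A=0, I=8: +0·20° lon, +8·10° lat → SW at lon -180°, lat -10°.
Square 5, 4: +5·2° lon, +4·1° lat → SW at lon -170°, lat -6°.
Cell spans 2° lon × 1° lat. NE corner is SW corner plus one full cell.
latitude 5.00° S, longitude 168.00° W.

5.00° S, 168.00° W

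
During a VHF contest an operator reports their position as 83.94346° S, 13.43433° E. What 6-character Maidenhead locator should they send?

JA66rb

Offset from 180°W / 90°S: lon 193.4343°, lat 6.0565°.
Field: lon ⌊193.4343/20⌋ = 9 → J; lat ⌊6.0565/10⌋ = 0 → A.
Square: lon ⌊13.4343/2⌋ = 6; lat ⌊6.0565/1⌋ = 6.
Subsquare: lon ⌊1.4343/0.0833333⌋ = 17 → r; lat ⌊0.0565/0.0416667⌋ = 1 → b.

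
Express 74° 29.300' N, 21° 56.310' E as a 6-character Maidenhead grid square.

KQ04xl

Offset from 180°W / 90°S: lon 201.9385°, lat 164.4883°.
Field: 201.9385/20 → 10 → K, 164.4883/10 → 16 → Q; chars KQ.
Square: 1.9385/2 → 0, 4.4883/1 → 4; chars 04.
Subsquare: 1.9385/0.0833333 → 23 → x, 0.4883/0.0416667 → 11 → l; chars xl.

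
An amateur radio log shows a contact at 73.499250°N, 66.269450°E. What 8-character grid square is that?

MQ33dl29

Add 180° to longitude and 90° to latitude: 246.26945, 163.49925.
Field (20°×10°, letters A–R): 246.26945/20 → 12 → M, 163.49925/10 → 16 → Q; chars MQ.
Square (2°×1°, digits 0–9): 6.26945/2 → 3, 3.49925/1 → 3; chars 33.
Subsquare (5′×2.5′, letters a–x): 0.26945/0.0833333 → 3 → d, 0.49925/0.0416667 → 11 → l; chars dl.
Extended square (30″×15″, digits 0–9): 0.01945/0.00833333 → 2, 0.04092/0.00416667 → 9; chars 29.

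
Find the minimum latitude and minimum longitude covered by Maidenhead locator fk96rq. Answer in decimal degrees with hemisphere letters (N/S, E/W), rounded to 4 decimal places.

Field F=5, K=10: +5·20° lon, +10·10° lat → SW at lon -80°, lat 10°.
Square 9, 6: +9·2° lon, +6·1° lat → SW at lon -62°, lat 16°.
Subsquare r=17, q=16: +17·0.0833333° lon, +16·0.0416667° lat → SW at lon -60.5833°, lat 16.6667°.
latitude 16.6667° N, longitude 60.5833° W.

16.6667° N, 60.5833° W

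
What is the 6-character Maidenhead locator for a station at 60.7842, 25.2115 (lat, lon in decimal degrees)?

Offset from 180°W / 90°S: lon 205.2115°, lat 150.7842°.
Field: lon ⌊205.2115/20⌋ = 10 → K; lat ⌊150.7842/10⌋ = 15 → P.
Square: lon ⌊5.2115/2⌋ = 2; lat ⌊0.7842/1⌋ = 0.
Subsquare: lon ⌊1.2115/0.0833333⌋ = 14 → o; lat ⌊0.7842/0.0416667⌋ = 18 → s.

KP20os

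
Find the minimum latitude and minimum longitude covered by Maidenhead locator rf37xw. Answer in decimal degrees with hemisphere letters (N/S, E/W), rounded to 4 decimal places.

Field R=17, F=5: +17·20° lon, +5·10° lat → SW at lon 160°, lat -40°.
Square 3, 7: +3·2° lon, +7·1° lat → SW at lon 166°, lat -33°.
Subsquare x=23, w=22: +23·0.0833333° lon, +22·0.0416667° lat → SW at lon 167.917°, lat -32.0833°.
latitude 32.0833° S, longitude 167.9167° E.

32.0833° S, 167.9167° E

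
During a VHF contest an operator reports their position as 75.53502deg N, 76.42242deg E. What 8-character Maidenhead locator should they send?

MQ85fm08

Shift to the Maidenhead origin (180°W, 90°S): lon 256.42242, lat 165.53502.
Field: lon ⌊256.42242/20⌋ = 12 → M; lat ⌊165.53502/10⌋ = 16 → Q.
Square: lon ⌊16.42242/2⌋ = 8; lat ⌊5.53502/1⌋ = 5.
Subsquare: lon ⌊0.42242/0.0833333⌋ = 5 → f; lat ⌊0.53502/0.0416667⌋ = 12 → m.
Extended square: lon ⌊0.00575/0.00833333⌋ = 0; lat ⌊0.03502/0.00416667⌋ = 8.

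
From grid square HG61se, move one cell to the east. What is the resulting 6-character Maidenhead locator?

Longitude subsquare s = 18; +1 → 19 = t.
The latitude characters are unchanged.

HG61te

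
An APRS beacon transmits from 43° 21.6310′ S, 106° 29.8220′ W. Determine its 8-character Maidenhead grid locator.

DE66sp03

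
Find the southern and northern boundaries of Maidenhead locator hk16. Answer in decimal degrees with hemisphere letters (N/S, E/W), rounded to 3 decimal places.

Field H=7, K=10: +7·20° lon, +10·10° lat → SW at lon -40°, lat 10°.
Square 1, 6: +1·2° lon, +6·1° lat → SW at lon -38°, lat 16°.
Cell spans 2° lon × 1° lat.
south 16.000° N, north 17.000° N.

16.000° N, 17.000° N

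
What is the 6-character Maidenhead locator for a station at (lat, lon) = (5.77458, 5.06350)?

JJ25ms

Add 180° to longitude and 90° to latitude: 185.0635, 95.7746.
Field (20°×10°, letters A–R): 185.0635/20 → 9 → J, 95.7746/10 → 9 → J; chars JJ.
Square (2°×1°, digits 0–9): 5.0635/2 → 2, 5.7746/1 → 5; chars 25.
Subsquare (5′×2.5′, letters a–x): 1.0635/0.0833333 → 12 → m, 0.7746/0.0416667 → 18 → s; chars ms.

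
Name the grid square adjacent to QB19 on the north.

Latitude square 9; +1 → 10, wraps to 0, carry into field.
Latitude field B = 1; +1 → 2 = C.
The longitude characters are unchanged.

QC10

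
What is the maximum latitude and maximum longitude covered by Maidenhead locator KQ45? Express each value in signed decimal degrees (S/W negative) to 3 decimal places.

Field K=10, Q=16: +10·20° lon, +16·10° lat → SW at lon 20°, lat 70°.
Square 4, 5: +4·2° lon, +5·1° lat → SW at lon 28°, lat 75°.
Cell spans 2° lon × 1° lat. NE corner is SW corner plus one full cell.
latitude 76.000, longitude 30.000.

76.000, 30.000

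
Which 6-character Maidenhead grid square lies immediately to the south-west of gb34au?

Longitude subsquare a = 0; −1 → -1, wraps to 23 = x, carry into square.
Longitude square 3; −1 → 2.
Latitude subsquare u = 20; −1 → 19 = t.

GB24xt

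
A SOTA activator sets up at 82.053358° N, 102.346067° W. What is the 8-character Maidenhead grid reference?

DR82tb82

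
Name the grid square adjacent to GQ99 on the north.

GR90

Latitude square 9; +1 → 10, wraps to 0, carry into field.
Latitude field Q = 16; +1 → 17 = R.
The longitude characters are unchanged.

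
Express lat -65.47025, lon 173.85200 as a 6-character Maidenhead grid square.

Shift to the Maidenhead origin (180°W, 90°S): lon 353.8520, lat 24.5298.
Field: 353.8520/20 → 17 → R, 24.5298/10 → 2 → C; chars RC.
Square: 13.8520/2 → 6, 4.5298/1 → 4; chars 64.
Subsquare: 1.8520/0.0833333 → 22 → w, 0.5298/0.0416667 → 12 → m; chars wm.

RC64wm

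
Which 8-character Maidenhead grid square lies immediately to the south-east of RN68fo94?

Longitude extended square 9; +1 → 10, wraps to 0, carry into subsquare.
Longitude subsquare f = 5; +1 → 6 = g.
Latitude extended square 4; −1 → 3.

RN68go03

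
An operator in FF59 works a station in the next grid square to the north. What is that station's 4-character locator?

FG50

Latitude square 9; +1 → 10, wraps to 0, carry into field.
Latitude field F = 5; +1 → 6 = G.
The longitude characters are unchanged.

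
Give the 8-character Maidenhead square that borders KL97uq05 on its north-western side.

Longitude extended square 0; −1 → -1, wraps to 9, carry into subsquare.
Longitude subsquare u = 20; −1 → 19 = t.
Latitude extended square 5; +1 → 6.

KL97tq96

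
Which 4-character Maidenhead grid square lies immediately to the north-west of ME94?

ME85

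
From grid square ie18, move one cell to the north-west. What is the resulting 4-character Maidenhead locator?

Longitude square 1; −1 → 0.
Latitude square 8; +1 → 9.

IE09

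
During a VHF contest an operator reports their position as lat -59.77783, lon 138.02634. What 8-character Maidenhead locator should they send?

Add 180° to longitude and 90° to latitude: 318.02634, 30.22217.
Field: 318.02634/20 → 15 → P, 30.22217/10 → 3 → D; chars PD.
Square: 18.02634/2 → 9, 0.22217/1 → 0; chars 90.
Subsquare: 0.02634/0.0833333 → 0 → a, 0.22217/0.0416667 → 5 → f; chars af.
Extended square: 0.02634/0.00833333 → 3, 0.01384/0.00416667 → 3; chars 33.

PD90af33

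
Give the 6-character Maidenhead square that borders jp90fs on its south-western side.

JP90er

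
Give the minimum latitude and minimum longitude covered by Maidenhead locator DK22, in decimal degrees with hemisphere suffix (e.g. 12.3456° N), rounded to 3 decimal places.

12.000° N, 116.000° W

Field D=3, K=10: +3·20° lon, +10·10° lat → SW at lon -120°, lat 10°.
Square 2, 2: +2·2° lon, +2·1° lat → SW at lon -116°, lat 12°.
latitude 12.000° N, longitude 116.000° W.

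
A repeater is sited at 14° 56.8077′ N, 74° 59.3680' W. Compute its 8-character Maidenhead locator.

FK24mw17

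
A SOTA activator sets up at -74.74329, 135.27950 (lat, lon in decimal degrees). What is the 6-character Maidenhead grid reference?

PB75pg

Add 180° to longitude and 90° to latitude: 315.2795, 15.2567.
Field: lon ⌊315.2795/20⌋ = 15 → P; lat ⌊15.2567/10⌋ = 1 → B.
Square: lon ⌊15.2795/2⌋ = 7; lat ⌊5.2567/1⌋ = 5.
Subsquare: lon ⌊1.2795/0.0833333⌋ = 15 → p; lat ⌊0.2567/0.0416667⌋ = 6 → g.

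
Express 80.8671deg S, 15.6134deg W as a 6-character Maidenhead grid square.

IA29ed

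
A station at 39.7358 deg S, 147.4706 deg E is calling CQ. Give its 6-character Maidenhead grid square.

QF30rg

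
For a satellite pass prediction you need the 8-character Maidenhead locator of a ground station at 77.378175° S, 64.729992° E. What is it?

MB22io79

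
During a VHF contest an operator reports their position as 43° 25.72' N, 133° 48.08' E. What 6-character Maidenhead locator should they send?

PN63vk

Add 180° to longitude and 90° to latitude: 313.8013, 133.4287.
Field: lon ⌊313.8013/20⌋ = 15 → P; lat ⌊133.4287/10⌋ = 13 → N.
Square: lon ⌊13.8013/2⌋ = 6; lat ⌊3.4287/1⌋ = 3.
Subsquare: lon ⌊1.8013/0.0833333⌋ = 21 → v; lat ⌊0.4287/0.0416667⌋ = 10 → k.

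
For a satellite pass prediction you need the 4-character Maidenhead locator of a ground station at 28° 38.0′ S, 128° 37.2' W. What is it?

CG51

Offset from 180°W / 90°S: lon 51.38°, lat 61.37°.
Field: lon ⌊51.38/20⌋ = 2 → C; lat ⌊61.37/10⌋ = 6 → G.
Square: lon ⌊11.38/2⌋ = 5; lat ⌊1.37/1⌋ = 1.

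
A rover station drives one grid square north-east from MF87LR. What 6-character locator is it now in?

Longitude subsquare l = 11; +1 → 12 = m.
Latitude subsquare r = 17; +1 → 18 = s.

MF87ms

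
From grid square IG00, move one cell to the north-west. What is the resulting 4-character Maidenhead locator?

HG91

Longitude square 0; −1 → -1, wraps to 9, carry into field.
Longitude field I = 8; −1 → 7 = H.
Latitude square 0; +1 → 1.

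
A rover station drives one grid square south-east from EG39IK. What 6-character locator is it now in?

EG39jj

Longitude subsquare i = 8; +1 → 9 = j.
Latitude subsquare k = 10; −1 → 9 = j.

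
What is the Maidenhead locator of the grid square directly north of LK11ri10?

LK11ri11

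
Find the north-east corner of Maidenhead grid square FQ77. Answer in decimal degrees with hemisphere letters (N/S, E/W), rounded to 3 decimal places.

Field F=5, Q=16: +5·20° lon, +16·10° lat → SW at lon -80°, lat 70°.
Square 7, 7: +7·2° lon, +7·1° lat → SW at lon -66°, lat 77°.
Cell spans 2° lon × 1° lat. NE corner is SW corner plus one full cell.
latitude 78.000° N, longitude 64.000° W.

78.000° N, 64.000° W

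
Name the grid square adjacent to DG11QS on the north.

DG11qt

Latitude subsquare s = 18; +1 → 19 = t.
The longitude characters are unchanged.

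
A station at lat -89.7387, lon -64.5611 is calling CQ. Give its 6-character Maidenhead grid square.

Add 180° to longitude and 90° to latitude: 115.4389, 0.2613.
Field: 115.4389/20 → 5 → F, 0.2613/10 → 0 → A; chars FA.
Square: 15.4389/2 → 7, 0.2613/1 → 0; chars 70.
Subsquare: 1.4389/0.0833333 → 17 → r, 0.2613/0.0416667 → 6 → g; chars rg.

FA70rg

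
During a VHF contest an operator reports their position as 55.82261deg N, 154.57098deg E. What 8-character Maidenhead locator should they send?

QO75gt87

Add 180° to longitude and 90° to latitude: 334.57098, 145.82261.
Field: 334.57098/20 → 16 → Q, 145.82261/10 → 14 → O; chars QO.
Square: 14.57098/2 → 7, 5.82261/1 → 5; chars 75.
Subsquare: 0.57098/0.0833333 → 6 → g, 0.82261/0.0416667 → 19 → t; chars gt.
Extended square: 0.07098/0.00833333 → 8, 0.03094/0.00416667 → 7; chars 87.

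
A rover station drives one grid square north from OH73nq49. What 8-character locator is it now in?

OH73nr40

Latitude extended square 9; +1 → 10, wraps to 0, carry into subsquare.
Latitude subsquare q = 16; +1 → 17 = r.
The longitude characters are unchanged.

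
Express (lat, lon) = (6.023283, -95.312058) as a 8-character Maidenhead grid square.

EJ26ia25

Shift to the Maidenhead origin (180°W, 90°S): lon 84.68794, lat 96.02328.
Field: 84.68794/20 → 4 → E, 96.02328/10 → 9 → J; chars EJ.
Square: 4.68794/2 → 2, 6.02328/1 → 6; chars 26.
Subsquare: 0.68794/0.0833333 → 8 → i, 0.02328/0.0416667 → 0 → a; chars ia.
Extended square: 0.02128/0.00833333 → 2, 0.02328/0.00416667 → 5; chars 25.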